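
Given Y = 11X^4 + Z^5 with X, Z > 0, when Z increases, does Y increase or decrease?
Y increases

Taking the partial derivative:
∂Y/∂Z = 5Z^4

∂Y/∂Z = 5Z^4 > 0 (assuming positive values)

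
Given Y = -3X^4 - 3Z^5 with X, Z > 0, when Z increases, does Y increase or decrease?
Y decreases

Taking the partial derivative:
∂Y/∂Z = -15Z^4

∂Y/∂Z = -15Z^4 < 0 (assuming positive values)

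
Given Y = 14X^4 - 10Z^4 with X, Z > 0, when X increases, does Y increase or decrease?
Y increases

Taking the partial derivative:
∂Y/∂X = 56X^3

∂Y/∂X = 56X^3 > 0 (assuming positive values)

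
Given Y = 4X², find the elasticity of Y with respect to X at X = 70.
Elasticity = 2

Elasticity = (dY/dX) · (X/Y)

dY/dX = 8·X
At X = 70: dY/dX = 560, Y = 19600

Elasticity = 560 · (70 / 19600) = 2

Interpretation: for a small percentage change in X, the percentage change in Y is approximately 2.00 times as large.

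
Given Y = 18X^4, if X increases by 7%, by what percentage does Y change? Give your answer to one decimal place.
31.1%

For Y = 18X^4:
If X → X(1 + 0.07)
Then Y → Y · (1 + 0.07)^4
     ≈ Y · 1.3108

Percentage change = ((1 + 0.07)^4 − 1) × 100% ≈ 31.1%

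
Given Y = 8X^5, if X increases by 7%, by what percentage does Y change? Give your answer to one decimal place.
40.3%

For Y = 8X^5:
If X → X(1 + 0.07)
Then Y → Y · (1 + 0.07)^5
     ≈ Y · 1.4026

Percentage change = ((1 + 0.07)^5 − 1) × 100% ≈ 40.3%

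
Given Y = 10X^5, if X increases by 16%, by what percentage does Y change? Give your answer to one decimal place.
110.0%

For Y = 10X^5:
If X → X(1 + 0.16)
Then Y → Y · (1 + 0.16)^5
     ≈ Y · 2.1003

Percentage change = ((1 + 0.16)^5 − 1) × 100% ≈ 110.0%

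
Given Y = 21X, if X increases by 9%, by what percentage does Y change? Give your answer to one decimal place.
9.0%

For Y = 21X:
If X → X(1 + 0.09)
Then Y → Y · (1 + 0.09)^1
     = Y · 1.0900

Percentage change = ((1 + 0.09)^1 − 1) × 100% = 9.0%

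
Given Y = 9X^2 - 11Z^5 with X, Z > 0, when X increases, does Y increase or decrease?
Y increases

Taking the partial derivative:
∂Y/∂X = 18X

∂Y/∂X = 18X > 0 (assuming positive values)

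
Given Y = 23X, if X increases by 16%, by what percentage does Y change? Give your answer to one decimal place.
16.0%

For Y = 23X:
If X → X(1 + 0.16)
Then Y → Y · (1 + 0.16)^1
     = Y · 1.1600

Percentage change = ((1 + 0.16)^1 − 1) × 100% = 16.0%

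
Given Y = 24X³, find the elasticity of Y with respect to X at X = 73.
Elasticity = 3

Elasticity = (dY/dX) · (X/Y)

dY/dX = 72·X²
At X = 73: dY/dX = 383688, Y = 9336408

Elasticity = 383688 · (73 / 9336408) = 3

Interpretation: for a small percentage change in X, the percentage change in Y is approximately 3.00 times as large.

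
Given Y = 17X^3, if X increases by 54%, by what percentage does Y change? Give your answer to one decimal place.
265.2%

For Y = 17X^3:
If X → X(1 + 0.54)
Then Y → Y · (1 + 0.54)^3
     ≈ Y · 3.6523

Percentage change = ((1 + 0.54)^3 − 1) × 100% ≈ 265.2%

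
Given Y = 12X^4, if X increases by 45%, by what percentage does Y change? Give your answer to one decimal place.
342.1%

For Y = 12X^4:
If X → X(1 + 0.45)
Then Y → Y · (1 + 0.45)^4
     ≈ Y · 4.4205

Percentage change = ((1 + 0.45)^4 − 1) × 100% ≈ 342.1%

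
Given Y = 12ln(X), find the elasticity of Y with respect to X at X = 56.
Elasticity = 1/ln(56) ≈ 0.2484

Elasticity = (dY/dX) · (X/Y)

dY/dX = 12/X
At X = 56: dY/dX = 3/14, Y = 12·ln(56)

Elasticity = (3/14) · (56 / (12·ln(56))) = 1/ln(56) ≈ 0.2484

Interpretation: for a small percentage change in X, the percentage change in Y is approximately 0.25 times as large.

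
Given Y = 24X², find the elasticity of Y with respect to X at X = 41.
Elasticity = 2

Elasticity = (dY/dX) · (X/Y)

dY/dX = 48·X
At X = 41: dY/dX = 1968, Y = 40344

Elasticity = 1968 · (41 / 40344) = 2

Interpretation: for a small percentage change in X, the percentage change in Y is approximately 2.00 times as large.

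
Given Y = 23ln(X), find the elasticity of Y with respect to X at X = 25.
Elasticity = 1/ln(25) ≈ 0.3107

Elasticity = (dY/dX) · (X/Y)

dY/dX = 23/X
At X = 25: dY/dX = 23/25, Y = 23·ln(25)

Elasticity = (23/25) · (25 / (23·ln(25))) = 1/ln(25) ≈ 0.3107

Interpretation: for a small percentage change in X, the percentage change in Y is approximately 0.31 times as large.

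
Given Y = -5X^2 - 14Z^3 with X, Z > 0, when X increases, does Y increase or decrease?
Y decreases

Taking the partial derivative:
∂Y/∂X = -10X

∂Y/∂X = -10X < 0 (assuming positive values)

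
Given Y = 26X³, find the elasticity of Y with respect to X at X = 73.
Elasticity = 3

Elasticity = (dY/dX) · (X/Y)

dY/dX = 78·X²
At X = 73: dY/dX = 415662, Y = 10114442

Elasticity = 415662 · (73 / 10114442) = 3

Interpretation: for a small percentage change in X, the percentage change in Y is approximately 3.00 times as large.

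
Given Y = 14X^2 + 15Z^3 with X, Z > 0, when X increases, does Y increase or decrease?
Y increases

Taking the partial derivative:
∂Y/∂X = 28X

∂Y/∂X = 28X > 0 (assuming positive values)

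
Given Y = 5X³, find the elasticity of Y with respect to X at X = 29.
Elasticity = 3

Elasticity = (dY/dX) · (X/Y)

dY/dX = 15·X²
At X = 29: dY/dX = 12615, Y = 121945

Elasticity = 12615 · (29 / 121945) = 3

Interpretation: for a small percentage change in X, the percentage change in Y is approximately 3.00 times as large.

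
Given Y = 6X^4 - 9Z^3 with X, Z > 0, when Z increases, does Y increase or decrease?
Y decreases

Taking the partial derivative:
∂Y/∂Z = -27Z^2

∂Y/∂Z = -27Z^2 < 0 (assuming positive values)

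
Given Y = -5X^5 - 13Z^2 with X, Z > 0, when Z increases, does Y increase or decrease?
Y decreases

Taking the partial derivative:
∂Y/∂Z = -26Z

∂Y/∂Z = -26Z < 0 (assuming positive values)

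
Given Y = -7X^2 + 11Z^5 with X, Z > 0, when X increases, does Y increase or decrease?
Y decreases

Taking the partial derivative:
∂Y/∂X = -14X

∂Y/∂X = -14X < 0 (assuming positive values)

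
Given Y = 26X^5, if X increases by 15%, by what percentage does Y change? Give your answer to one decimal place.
101.1%

For Y = 26X^5:
If X → X(1 + 0.15)
Then Y → Y · (1 + 0.15)^5
     ≈ Y · 2.0114

Percentage change = ((1 + 0.15)^5 − 1) × 100% ≈ 101.1%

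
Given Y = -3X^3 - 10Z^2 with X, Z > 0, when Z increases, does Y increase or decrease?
Y decreases

Taking the partial derivative:
∂Y/∂Z = -20Z

∂Y/∂Z = -20Z < 0 (assuming positive values)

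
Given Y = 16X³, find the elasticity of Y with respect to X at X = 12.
Elasticity = 3

Elasticity = (dY/dX) · (X/Y)

dY/dX = 48·X²
At X = 12: dY/dX = 6912, Y = 27648

Elasticity = 6912 · (12 / 27648) = 3

Interpretation: for a small percentage change in X, the percentage change in Y is approximately 3.00 times as large.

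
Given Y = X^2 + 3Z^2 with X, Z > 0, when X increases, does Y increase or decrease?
Y increases

Taking the partial derivative:
∂Y/∂X = 2X

∂Y/∂X = 2X > 0 (assuming positive values)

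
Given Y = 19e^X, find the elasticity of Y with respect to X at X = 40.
Elasticity = 40

Elasticity = (dY/dX) · (X/Y)

dY/dX = 19·e^X
At X = 40: dY/dX = 19·e^40, Y = 19·e^40

Elasticity = (19·e^40) · (40 / (19·e^40)) = 40

Interpretation: for a small percentage change in X, the percentage change in Y is approximately 40.00 times as large.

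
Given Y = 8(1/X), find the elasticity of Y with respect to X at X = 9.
Elasticity = -1

Elasticity = (dY/dX) · (X/Y)

dY/dX = -8/X²
At X = 9: dY/dX = -8/81, Y = 8/9

Elasticity = (-8/81) · (9 / (8/9)) = -1

Interpretation: for a small percentage change in X, the percentage change in Y is approximately -1.00 times as large.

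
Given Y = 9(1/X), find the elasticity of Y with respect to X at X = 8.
Elasticity = -1

Elasticity = (dY/dX) · (X/Y)

dY/dX = -9/X²
At X = 8: dY/dX = -9/64, Y = 9/8

Elasticity = (-9/64) · (8 / (9/8)) = -1

Interpretation: for a small percentage change in X, the percentage change in Y is approximately -1.00 times as large.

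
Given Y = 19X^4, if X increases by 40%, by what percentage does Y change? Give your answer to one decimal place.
284.2%

For Y = 19X^4:
If X → X(1 + 0.4)
Then Y → Y · (1 + 0.4)^4
     = Y · 3.8416

Percentage change = ((1 + 0.4)^4 − 1) × 100% ≈ 284.2%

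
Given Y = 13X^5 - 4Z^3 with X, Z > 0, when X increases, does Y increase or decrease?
Y increases

Taking the partial derivative:
∂Y/∂X = 65X^4

∂Y/∂X = 65X^4 > 0 (assuming positive values)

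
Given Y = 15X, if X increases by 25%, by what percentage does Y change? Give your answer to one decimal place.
25.0%

For Y = 15X:
If X → X(1 + 0.25)
Then Y → Y · (1 + 0.25)^1
     = Y · 1.2500

Percentage change = ((1 + 0.25)^1 − 1) × 100% = 25.0%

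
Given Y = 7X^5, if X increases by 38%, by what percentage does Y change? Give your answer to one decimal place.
400.5%

For Y = 7X^5:
If X → X(1 + 0.38)
Then Y → Y · (1 + 0.38)^5
     ≈ Y · 5.0049

Percentage change = ((1 + 0.38)^5 − 1) × 100% ≈ 400.5%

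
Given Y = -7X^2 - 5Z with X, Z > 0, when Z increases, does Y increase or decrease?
Y decreases

Taking the partial derivative:
∂Y/∂Z = -5

∂Y/∂Z = -5 < 0 (assuming positive values)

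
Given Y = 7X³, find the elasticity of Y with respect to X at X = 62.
Elasticity = 3

Elasticity = (dY/dX) · (X/Y)

dY/dX = 21·X²
At X = 62: dY/dX = 80724, Y = 1668296

Elasticity = 80724 · (62 / 1668296) = 3

Interpretation: for a small percentage change in X, the percentage change in Y is approximately 3.00 times as large.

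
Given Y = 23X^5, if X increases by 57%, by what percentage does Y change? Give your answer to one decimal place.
853.9%

For Y = 23X^5:
If X → X(1 + 0.57)
Then Y → Y · (1 + 0.57)^5
     ≈ Y · 9.5389

Percentage change = ((1 + 0.57)^5 − 1) × 100% ≈ 853.9%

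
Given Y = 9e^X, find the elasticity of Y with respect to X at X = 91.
Elasticity = 91

Elasticity = (dY/dX) · (X/Y)

dY/dX = 9·e^X
At X = 91: dY/dX = 9·e^91, Y = 9·e^91

Elasticity = (9·e^91) · (91 / (9·e^91)) = 91

Interpretation: for a small percentage change in X, the percentage change in Y is approximately 91.00 times as large.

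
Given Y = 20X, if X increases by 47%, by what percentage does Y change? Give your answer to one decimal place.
47.0%

For Y = 20X:
If X → X(1 + 0.47)
Then Y → Y · (1 + 0.47)^1
     = Y · 1.4700

Percentage change = ((1 + 0.47)^1 − 1) × 100% = 47.0%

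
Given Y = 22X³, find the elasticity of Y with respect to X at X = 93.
Elasticity = 3

Elasticity = (dY/dX) · (X/Y)

dY/dX = 66·X²
At X = 93: dY/dX = 570834, Y = 17695854

Elasticity = 570834 · (93 / 17695854) = 3

Interpretation: for a small percentage change in X, the percentage change in Y is approximately 3.00 times as large.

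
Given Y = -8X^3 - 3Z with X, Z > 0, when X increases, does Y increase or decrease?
Y decreases

Taking the partial derivative:
∂Y/∂X = -24X^2

∂Y/∂X = -24X^2 < 0 (assuming positive values)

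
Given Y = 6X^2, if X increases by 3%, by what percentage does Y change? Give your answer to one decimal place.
6.1%

For Y = 6X^2:
If X → X(1 + 0.03)
Then Y → Y · (1 + 0.03)^2
     = Y · 1.0609

Percentage change = ((1 + 0.03)^2 − 1) × 100% ≈ 6.1%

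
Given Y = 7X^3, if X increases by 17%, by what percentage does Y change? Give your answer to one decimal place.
60.2%

For Y = 7X^3:
If X → X(1 + 0.17)
Then Y → Y · (1 + 0.17)^3
     ≈ Y · 1.6016

Percentage change = ((1 + 0.17)^3 − 1) × 100% ≈ 60.2%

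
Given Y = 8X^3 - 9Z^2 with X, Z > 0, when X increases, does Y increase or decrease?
Y increases

Taking the partial derivative:
∂Y/∂X = 24X^2

∂Y/∂X = 24X^2 > 0 (assuming positive values)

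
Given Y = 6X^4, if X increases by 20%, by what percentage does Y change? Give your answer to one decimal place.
107.4%

For Y = 6X^4:
If X → X(1 + 0.2)
Then Y → Y · (1 + 0.2)^4
     = Y · 2.0736

Percentage change = ((1 + 0.2)^4 − 1) × 100% ≈ 107.4%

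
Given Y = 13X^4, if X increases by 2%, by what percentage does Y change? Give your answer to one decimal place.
8.2%

For Y = 13X^4:
If X → X(1 + 0.02)
Then Y → Y · (1 + 0.02)^4
     ≈ Y · 1.0824

Percentage change = ((1 + 0.02)^4 − 1) × 100% ≈ 8.2%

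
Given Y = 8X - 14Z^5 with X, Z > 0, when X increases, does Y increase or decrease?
Y increases

Taking the partial derivative:
∂Y/∂X = 8

∂Y/∂X = 8 > 0 (assuming positive values)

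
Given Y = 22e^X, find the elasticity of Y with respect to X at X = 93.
Elasticity = 93

Elasticity = (dY/dX) · (X/Y)

dY/dX = 22·e^X
At X = 93: dY/dX = 22·e^93, Y = 22·e^93

Elasticity = (22·e^93) · (93 / (22·e^93)) = 93

Interpretation: for a small percentage change in X, the percentage change in Y is approximately 93.00 times as large.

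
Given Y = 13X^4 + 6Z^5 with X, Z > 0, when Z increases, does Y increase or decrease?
Y increases

Taking the partial derivative:
∂Y/∂Z = 30Z^4

∂Y/∂Z = 30Z^4 > 0 (assuming positive values)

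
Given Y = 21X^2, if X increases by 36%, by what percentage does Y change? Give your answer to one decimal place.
85.0%

For Y = 21X^2:
If X → X(1 + 0.36)
Then Y → Y · (1 + 0.36)^2
     = Y · 1.8496

Percentage change = ((1 + 0.36)^2 − 1) × 100% ≈ 85.0%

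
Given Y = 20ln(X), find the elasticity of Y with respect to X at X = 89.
Elasticity = 1/ln(89) ≈ 0.2228

Elasticity = (dY/dX) · (X/Y)

dY/dX = 20/X
At X = 89: dY/dX = 20/89, Y = 20·ln(89)

Elasticity = (20/89) · (89 / (20·ln(89))) = 1/ln(89) ≈ 0.2228

Interpretation: for a small percentage change in X, the percentage change in Y is approximately 0.22 times as large.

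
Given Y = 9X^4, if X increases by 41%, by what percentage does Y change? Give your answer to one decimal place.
295.3%

For Y = 9X^4:
If X → X(1 + 0.41)
Then Y → Y · (1 + 0.41)^4
     ≈ Y · 3.9525

Percentage change = ((1 + 0.41)^4 − 1) × 100% ≈ 295.3%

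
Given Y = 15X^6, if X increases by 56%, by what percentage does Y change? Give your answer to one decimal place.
1341.3%

For Y = 15X^6:
If X → X(1 + 0.56)
Then Y → Y · (1 + 0.56)^6
     ≈ Y · 14.4128

Percentage change = ((1 + 0.56)^6 − 1) × 100% ≈ 1341.3%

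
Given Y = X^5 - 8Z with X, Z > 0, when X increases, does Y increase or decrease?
Y increases

Taking the partial derivative:
∂Y/∂X = 5X^4

∂Y/∂X = 5X^4 > 0 (assuming positive values)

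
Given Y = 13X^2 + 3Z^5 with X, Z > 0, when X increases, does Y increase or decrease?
Y increases

Taking the partial derivative:
∂Y/∂X = 26X

∂Y/∂X = 26X > 0 (assuming positive values)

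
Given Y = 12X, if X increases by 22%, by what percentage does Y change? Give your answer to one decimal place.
22.0%

For Y = 12X:
If X → X(1 + 0.22)
Then Y → Y · (1 + 0.22)^1
     = Y · 1.2200

Percentage change = ((1 + 0.22)^1 − 1) × 100% = 22.0%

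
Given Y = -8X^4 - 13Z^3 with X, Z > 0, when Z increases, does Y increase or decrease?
Y decreases

Taking the partial derivative:
∂Y/∂Z = -39Z^2

∂Y/∂Z = -39Z^2 < 0 (assuming positive values)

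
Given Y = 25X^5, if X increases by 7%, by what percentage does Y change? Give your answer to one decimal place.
40.3%

For Y = 25X^5:
If X → X(1 + 0.07)
Then Y → Y · (1 + 0.07)^5
     ≈ Y · 1.4026

Percentage change = ((1 + 0.07)^5 − 1) × 100% ≈ 40.3%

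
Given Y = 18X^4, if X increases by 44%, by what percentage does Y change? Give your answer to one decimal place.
330.0%

For Y = 18X^4:
If X → X(1 + 0.44)
Then Y → Y · (1 + 0.44)^4
     ≈ Y · 4.2998

Percentage change = ((1 + 0.44)^4 − 1) × 100% ≈ 330.0%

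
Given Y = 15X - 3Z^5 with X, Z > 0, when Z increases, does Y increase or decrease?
Y decreases

Taking the partial derivative:
∂Y/∂Z = -15Z^4

∂Y/∂Z = -15Z^4 < 0 (assuming positive values)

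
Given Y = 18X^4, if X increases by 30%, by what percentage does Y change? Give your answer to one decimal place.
185.6%

For Y = 18X^4:
If X → X(1 + 0.3)
Then Y → Y · (1 + 0.3)^4
     = Y · 2.8561

Percentage change = ((1 + 0.3)^4 − 1) × 100% ≈ 185.6%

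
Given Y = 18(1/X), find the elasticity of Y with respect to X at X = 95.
Elasticity = -1

Elasticity = (dY/dX) · (X/Y)

dY/dX = -18/X²
At X = 95: dY/dX = -18/9025, Y = 18/95

Elasticity = (-18/9025) · (95 / (18/95)) = -1

Interpretation: for a small percentage change in X, the percentage change in Y is approximately -1.00 times as large.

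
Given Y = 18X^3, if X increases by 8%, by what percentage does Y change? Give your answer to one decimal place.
26.0%

For Y = 18X^3:
If X → X(1 + 0.08)
Then Y → Y · (1 + 0.08)^3
     ≈ Y · 1.2597

Percentage change = ((1 + 0.08)^3 − 1) × 100% ≈ 26.0%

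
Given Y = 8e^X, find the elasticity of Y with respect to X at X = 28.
Elasticity = 28

Elasticity = (dY/dX) · (X/Y)

dY/dX = 8·e^X
At X = 28: dY/dX = 8·e^28, Y = 8·e^28

Elasticity = (8·e^28) · (28 / (8·e^28)) = 28

Interpretation: for a small percentage change in X, the percentage change in Y is approximately 28.00 times as large.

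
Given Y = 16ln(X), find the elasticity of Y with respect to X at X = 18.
Elasticity = 1/ln(18) ≈ 0.3460

Elasticity = (dY/dX) · (X/Y)

dY/dX = 16/X
At X = 18: dY/dX = 8/9, Y = 16·ln(18)

Elasticity = (8/9) · (18 / (16·ln(18))) = 1/ln(18) ≈ 0.3460

Interpretation: for a small percentage change in X, the percentage change in Y is approximately 0.35 times as large.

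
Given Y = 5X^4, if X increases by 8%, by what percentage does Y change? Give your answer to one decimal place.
36.0%

For Y = 5X^4:
If X → X(1 + 0.08)
Then Y → Y · (1 + 0.08)^4
     ≈ Y · 1.3605

Percentage change = ((1 + 0.08)^4 − 1) × 100% ≈ 36.0%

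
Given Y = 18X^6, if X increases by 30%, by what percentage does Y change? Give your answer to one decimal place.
382.7%

For Y = 18X^6:
If X → X(1 + 0.3)
Then Y → Y · (1 + 0.3)^6
     ≈ Y · 4.8268

Percentage change = ((1 + 0.3)^6 − 1) × 100% ≈ 382.7%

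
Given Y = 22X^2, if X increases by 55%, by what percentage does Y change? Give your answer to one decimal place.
140.3%

For Y = 22X^2:
If X → X(1 + 0.55)
Then Y → Y · (1 + 0.55)^2
     = Y · 2.4025

Percentage change = ((1 + 0.55)^2 − 1) × 100% ≈ 140.3%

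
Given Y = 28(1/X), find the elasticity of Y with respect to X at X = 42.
Elasticity = -1

Elasticity = (dY/dX) · (X/Y)

dY/dX = -28/X²
At X = 42: dY/dX = -1/63, Y = 2/3

Elasticity = (-1/63) · (42 / (2/3)) = -1

Interpretation: for a small percentage change in X, the percentage change in Y is approximately -1.00 times as large.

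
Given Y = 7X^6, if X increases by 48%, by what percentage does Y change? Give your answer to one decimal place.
950.9%

For Y = 7X^6:
If X → X(1 + 0.48)
Then Y → Y · (1 + 0.48)^6
     ≈ Y · 10.5092

Percentage change = ((1 + 0.48)^6 − 1) × 100% ≈ 950.9%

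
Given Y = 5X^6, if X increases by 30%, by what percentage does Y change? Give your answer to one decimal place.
382.7%

For Y = 5X^6:
If X → X(1 + 0.3)
Then Y → Y · (1 + 0.3)^6
     ≈ Y · 4.8268

Percentage change = ((1 + 0.3)^6 − 1) × 100% ≈ 382.7%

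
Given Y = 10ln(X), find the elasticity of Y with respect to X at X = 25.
Elasticity = 1/ln(25) ≈ 0.3107

Elasticity = (dY/dX) · (X/Y)

dY/dX = 10/X
At X = 25: dY/dX = 2/5, Y = 10·ln(25)

Elasticity = (2/5) · (25 / (10·ln(25))) = 1/ln(25) ≈ 0.3107

Interpretation: for a small percentage change in X, the percentage change in Y is approximately 0.31 times as large.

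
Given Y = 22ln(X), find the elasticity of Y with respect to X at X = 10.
Elasticity = 1/ln(10) ≈ 0.4343

Elasticity = (dY/dX) · (X/Y)

dY/dX = 22/X
At X = 10: dY/dX = 11/5, Y = 22·ln(10)

Elasticity = (11/5) · (10 / (22·ln(10))) = 1/ln(10) ≈ 0.4343

Interpretation: for a small percentage change in X, the percentage change in Y is approximately 0.43 times as large.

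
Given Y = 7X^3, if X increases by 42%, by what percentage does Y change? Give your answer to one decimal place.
186.3%

For Y = 7X^3:
If X → X(1 + 0.42)
Then Y → Y · (1 + 0.42)^3
     ≈ Y · 2.8633

Percentage change = ((1 + 0.42)^3 − 1) × 100% ≈ 186.3%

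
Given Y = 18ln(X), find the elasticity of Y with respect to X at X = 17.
Elasticity = 1/ln(17) ≈ 0.3530

Elasticity = (dY/dX) · (X/Y)

dY/dX = 18/X
At X = 17: dY/dX = 18/17, Y = 18·ln(17)

Elasticity = (18/17) · (17 / (18·ln(17))) = 1/ln(17) ≈ 0.3530

Interpretation: for a small percentage change in X, the percentage change in Y is approximately 0.35 times as large.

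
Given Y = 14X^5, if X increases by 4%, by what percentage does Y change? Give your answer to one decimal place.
21.7%

For Y = 14X^5:
If X → X(1 + 0.04)
Then Y → Y · (1 + 0.04)^5
     ≈ Y · 1.2167

Percentage change = ((1 + 0.04)^5 − 1) × 100% ≈ 21.7%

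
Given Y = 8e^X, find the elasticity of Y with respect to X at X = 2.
Elasticity = 2

Elasticity = (dY/dX) · (X/Y)

dY/dX = 8·e^X
At X = 2: dY/dX = 8·e^2, Y = 8·e^2

Elasticity = (8·e^2) · (2 / (8·e^2)) = 2

Interpretation: for a small percentage change in X, the percentage change in Y is approximately 2.00 times as large.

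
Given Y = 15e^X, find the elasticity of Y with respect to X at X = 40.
Elasticity = 40

Elasticity = (dY/dX) · (X/Y)

dY/dX = 15·e^X
At X = 40: dY/dX = 15·e^40, Y = 15·e^40

Elasticity = (15·e^40) · (40 / (15·e^40)) = 40

Interpretation: for a small percentage change in X, the percentage change in Y is approximately 40.00 times as large.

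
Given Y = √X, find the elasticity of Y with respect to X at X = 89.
Elasticity = 1/2

Elasticity = (dY/dX) · (X/Y)

dY/dX = 1/(2·√X)
At X = 89: dY/dX = √89/178, Y = √89

Elasticity = (√89/178) · (89 / (√89)) = 1/2

Interpretation: for a small percentage change in X, the percentage change in Y is approximately 0.50 times as large.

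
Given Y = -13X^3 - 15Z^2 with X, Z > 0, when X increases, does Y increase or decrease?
Y decreases

Taking the partial derivative:
∂Y/∂X = -39X^2

∂Y/∂X = -39X^2 < 0 (assuming positive values)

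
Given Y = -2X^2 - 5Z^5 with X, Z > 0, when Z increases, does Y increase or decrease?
Y decreases

Taking the partial derivative:
∂Y/∂Z = -25Z^4

∂Y/∂Z = -25Z^4 < 0 (assuming positive values)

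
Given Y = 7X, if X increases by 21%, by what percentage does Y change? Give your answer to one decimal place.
21.0%

For Y = 7X:
If X → X(1 + 0.21)
Then Y → Y · (1 + 0.21)^1
     = Y · 1.2100

Percentage change = ((1 + 0.21)^1 − 1) × 100% = 21.0%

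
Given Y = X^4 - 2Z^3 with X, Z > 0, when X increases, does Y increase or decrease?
Y increases

Taking the partial derivative:
∂Y/∂X = 4X^3

∂Y/∂X = 4X^3 > 0 (assuming positive values)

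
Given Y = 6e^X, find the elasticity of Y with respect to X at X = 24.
Elasticity = 24

Elasticity = (dY/dX) · (X/Y)

dY/dX = 6·e^X
At X = 24: dY/dX = 6·e^24, Y = 6·e^24

Elasticity = (6·e^24) · (24 / (6·e^24)) = 24

Interpretation: for a small percentage change in X, the percentage change in Y is approximately 24.00 times as large.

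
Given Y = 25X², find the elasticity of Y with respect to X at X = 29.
Elasticity = 2

Elasticity = (dY/dX) · (X/Y)

dY/dX = 50·X
At X = 29: dY/dX = 1450, Y = 21025

Elasticity = 1450 · (29 / 21025) = 2

Interpretation: for a small percentage change in X, the percentage change in Y is approximately 2.00 times as large.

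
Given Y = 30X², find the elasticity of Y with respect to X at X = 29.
Elasticity = 2

Elasticity = (dY/dX) · (X/Y)

dY/dX = 60·X
At X = 29: dY/dX = 1740, Y = 25230

Elasticity = 1740 · (29 / 25230) = 2

Interpretation: for a small percentage change in X, the percentage change in Y is approximately 2.00 times as large.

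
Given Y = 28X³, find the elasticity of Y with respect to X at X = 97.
Elasticity = 3

Elasticity = (dY/dX) · (X/Y)

dY/dX = 84·X²
At X = 97: dY/dX = 790356, Y = 25554844

Elasticity = 790356 · (97 / 25554844) = 3

Interpretation: for a small percentage change in X, the percentage change in Y is approximately 3.00 times as large.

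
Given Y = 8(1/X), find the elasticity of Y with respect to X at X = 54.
Elasticity = -1

Elasticity = (dY/dX) · (X/Y)

dY/dX = -8/X²
At X = 54: dY/dX = -2/729, Y = 4/27

Elasticity = (-2/729) · (54 / (4/27)) = -1

Interpretation: for a small percentage change in X, the percentage change in Y is approximately -1.00 times as large.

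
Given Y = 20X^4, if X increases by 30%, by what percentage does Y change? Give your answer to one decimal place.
185.6%

For Y = 20X^4:
If X → X(1 + 0.3)
Then Y → Y · (1 + 0.3)^4
     = Y · 2.8561

Percentage change = ((1 + 0.3)^4 − 1) × 100% ≈ 185.6%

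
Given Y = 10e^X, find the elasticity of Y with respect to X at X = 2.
Elasticity = 2

Elasticity = (dY/dX) · (X/Y)

dY/dX = 10·e^X
At X = 2: dY/dX = 10·e^2, Y = 10·e^2

Elasticity = (10·e^2) · (2 / (10·e^2)) = 2

Interpretation: for a small percentage change in X, the percentage change in Y is approximately 2.00 times as large.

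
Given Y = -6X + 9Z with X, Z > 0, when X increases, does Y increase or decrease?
Y decreases

Taking the partial derivative:
∂Y/∂X = -6

∂Y/∂X = -6 < 0 (assuming positive values)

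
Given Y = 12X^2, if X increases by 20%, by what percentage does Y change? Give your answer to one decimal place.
44.0%

For Y = 12X^2:
If X → X(1 + 0.2)
Then Y → Y · (1 + 0.2)^2
     = Y · 1.4400

Percentage change = ((1 + 0.2)^2 − 1) × 100% = 44.0%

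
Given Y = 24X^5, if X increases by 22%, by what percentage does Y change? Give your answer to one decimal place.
170.3%

For Y = 24X^5:
If X → X(1 + 0.22)
Then Y → Y · (1 + 0.22)^5
     ≈ Y · 2.7027

Percentage change = ((1 + 0.22)^5 − 1) × 100% ≈ 170.3%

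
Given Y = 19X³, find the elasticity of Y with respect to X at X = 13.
Elasticity = 3

Elasticity = (dY/dX) · (X/Y)

dY/dX = 57·X²
At X = 13: dY/dX = 9633, Y = 41743

Elasticity = 9633 · (13 / 41743) = 3

Interpretation: for a small percentage change in X, the percentage change in Y is approximately 3.00 times as large.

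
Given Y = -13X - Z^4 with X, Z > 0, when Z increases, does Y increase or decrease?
Y decreases

Taking the partial derivative:
∂Y/∂Z = -4Z^3

∂Y/∂Z = -4Z^3 < 0 (assuming positive values)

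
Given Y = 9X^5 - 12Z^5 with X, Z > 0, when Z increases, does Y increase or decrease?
Y decreases

Taking the partial derivative:
∂Y/∂Z = -60Z^4

∂Y/∂Z = -60Z^4 < 0 (assuming positive values)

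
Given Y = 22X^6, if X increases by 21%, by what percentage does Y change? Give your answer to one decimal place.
213.8%

For Y = 22X^6:
If X → X(1 + 0.21)
Then Y → Y · (1 + 0.21)^6
     ≈ Y · 3.1384

Percentage change = ((1 + 0.21)^6 − 1) × 100% ≈ 213.8%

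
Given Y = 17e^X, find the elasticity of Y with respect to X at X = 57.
Elasticity = 57

Elasticity = (dY/dX) · (X/Y)

dY/dX = 17·e^X
At X = 57: dY/dX = 17·e^57, Y = 17·e^57

Elasticity = (17·e^57) · (57 / (17·e^57)) = 57

Interpretation: for a small percentage change in X, the percentage change in Y is approximately 57.00 times as large.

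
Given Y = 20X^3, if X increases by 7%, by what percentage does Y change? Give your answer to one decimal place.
22.5%

For Y = 20X^3:
If X → X(1 + 0.07)
Then Y → Y · (1 + 0.07)^3
     ≈ Y · 1.2250

Percentage change = ((1 + 0.07)^3 − 1) × 100% ≈ 22.5%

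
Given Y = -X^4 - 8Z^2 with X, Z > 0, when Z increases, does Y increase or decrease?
Y decreases

Taking the partial derivative:
∂Y/∂Z = -16Z

∂Y/∂Z = -16Z < 0 (assuming positive values)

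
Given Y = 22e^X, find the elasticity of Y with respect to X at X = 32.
Elasticity = 32

Elasticity = (dY/dX) · (X/Y)

dY/dX = 22·e^X
At X = 32: dY/dX = 22·e^32, Y = 22·e^32

Elasticity = (22·e^32) · (32 / (22·e^32)) = 32

Interpretation: for a small percentage change in X, the percentage change in Y is approximately 32.00 times as large.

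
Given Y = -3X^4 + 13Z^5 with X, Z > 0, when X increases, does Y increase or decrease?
Y decreases

Taking the partial derivative:
∂Y/∂X = -12X^3

∂Y/∂X = -12X^3 < 0 (assuming positive values)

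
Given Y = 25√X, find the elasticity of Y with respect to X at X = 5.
Elasticity = 1/2

Elasticity = (dY/dX) · (X/Y)

dY/dX = 25/(2·√X)
At X = 5: dY/dX = 5·√5/2, Y = 25·√5

Elasticity = (5·√5/2) · (5 / (25·√5)) = 1/2

Interpretation: for a small percentage change in X, the percentage change in Y is approximately 0.50 times as large.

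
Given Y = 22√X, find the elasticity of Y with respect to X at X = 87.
Elasticity = 1/2

Elasticity = (dY/dX) · (X/Y)

dY/dX = 11/√X
At X = 87: dY/dX = 11·√87/87, Y = 22·√87

Elasticity = (11·√87/87) · (87 / (22·√87)) = 1/2

Interpretation: for a small percentage change in X, the percentage change in Y is approximately 0.50 times as large.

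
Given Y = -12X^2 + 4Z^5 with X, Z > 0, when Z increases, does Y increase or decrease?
Y increases

Taking the partial derivative:
∂Y/∂Z = 20Z^4

∂Y/∂Z = 20Z^4 > 0 (assuming positive values)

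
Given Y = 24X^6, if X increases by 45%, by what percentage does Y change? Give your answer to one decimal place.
829.4%

For Y = 24X^6:
If X → X(1 + 0.45)
Then Y → Y · (1 + 0.45)^6
     ≈ Y · 9.2941

Percentage change = ((1 + 0.45)^6 − 1) × 100% ≈ 829.4%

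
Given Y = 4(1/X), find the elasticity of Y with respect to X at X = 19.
Elasticity = -1

Elasticity = (dY/dX) · (X/Y)

dY/dX = -4/X²
At X = 19: dY/dX = -4/361, Y = 4/19

Elasticity = (-4/361) · (19 / (4/19)) = -1

Interpretation: for a small percentage change in X, the percentage change in Y is approximately -1.00 times as large.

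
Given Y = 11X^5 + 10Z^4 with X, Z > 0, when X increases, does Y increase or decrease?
Y increases

Taking the partial derivative:
∂Y/∂X = 55X^4

∂Y/∂X = 55X^4 > 0 (assuming positive values)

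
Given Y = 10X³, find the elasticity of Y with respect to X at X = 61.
Elasticity = 3

Elasticity = (dY/dX) · (X/Y)

dY/dX = 30·X²
At X = 61: dY/dX = 111630, Y = 2269810

Elasticity = 111630 · (61 / 2269810) = 3

Interpretation: for a small percentage change in X, the percentage change in Y is approximately 3.00 times as large.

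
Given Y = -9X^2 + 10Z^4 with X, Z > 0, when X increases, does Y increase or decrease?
Y decreases

Taking the partial derivative:
∂Y/∂X = -18X

∂Y/∂X = -18X < 0 (assuming positive values)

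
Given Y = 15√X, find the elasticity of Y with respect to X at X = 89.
Elasticity = 1/2

Elasticity = (dY/dX) · (X/Y)

dY/dX = 15/(2·√X)
At X = 89: dY/dX = 15·√89/178, Y = 15·√89

Elasticity = (15·√89/178) · (89 / (15·√89)) = 1/2

Interpretation: for a small percentage change in X, the percentage change in Y is approximately 0.50 times as large.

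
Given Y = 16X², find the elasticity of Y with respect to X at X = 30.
Elasticity = 2

Elasticity = (dY/dX) · (X/Y)

dY/dX = 32·X
At X = 30: dY/dX = 960, Y = 14400

Elasticity = 960 · (30 / 14400) = 2

Interpretation: for a small percentage change in X, the percentage change in Y is approximately 2.00 times as large.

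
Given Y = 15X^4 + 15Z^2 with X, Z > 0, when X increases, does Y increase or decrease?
Y increases

Taking the partial derivative:
∂Y/∂X = 60X^3

∂Y/∂X = 60X^3 > 0 (assuming positive values)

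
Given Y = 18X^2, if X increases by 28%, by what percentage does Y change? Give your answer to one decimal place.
63.8%

For Y = 18X^2:
If X → X(1 + 0.28)
Then Y → Y · (1 + 0.28)^2
     = Y · 1.6384

Percentage change = ((1 + 0.28)^2 − 1) × 100% ≈ 63.8%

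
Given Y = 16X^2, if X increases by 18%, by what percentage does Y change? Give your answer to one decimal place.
39.2%

For Y = 16X^2:
If X → X(1 + 0.18)
Then Y → Y · (1 + 0.18)^2
     = Y · 1.3924

Percentage change = ((1 + 0.18)^2 − 1) × 100% ≈ 39.2%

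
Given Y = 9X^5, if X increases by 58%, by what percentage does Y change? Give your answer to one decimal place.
884.7%

For Y = 9X^5:
If X → X(1 + 0.58)
Then Y → Y · (1 + 0.58)^5
     ≈ Y · 9.8466

Percentage change = ((1 + 0.58)^5 − 1) × 100% ≈ 884.7%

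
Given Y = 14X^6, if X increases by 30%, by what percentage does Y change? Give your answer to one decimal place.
382.7%

For Y = 14X^6:
If X → X(1 + 0.3)
Then Y → Y · (1 + 0.3)^6
     ≈ Y · 4.8268

Percentage change = ((1 + 0.3)^6 − 1) × 100% ≈ 382.7%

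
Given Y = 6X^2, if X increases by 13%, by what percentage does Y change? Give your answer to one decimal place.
27.7%

For Y = 6X^2:
If X → X(1 + 0.13)
Then Y → Y · (1 + 0.13)^2
     = Y · 1.2769

Percentage change = ((1 + 0.13)^2 − 1) × 100% ≈ 27.7%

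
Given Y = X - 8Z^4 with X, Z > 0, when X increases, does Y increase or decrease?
Y increases

Taking the partial derivative:
∂Y/∂X = 1

∂Y/∂X = 1 > 0 (assuming positive values)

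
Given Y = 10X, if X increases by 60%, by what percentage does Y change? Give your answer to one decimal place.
60.0%

For Y = 10X:
If X → X(1 + 0.6)
Then Y → Y · (1 + 0.6)^1
     = Y · 1.6000

Percentage change = ((1 + 0.6)^1 − 1) × 100% = 60.0%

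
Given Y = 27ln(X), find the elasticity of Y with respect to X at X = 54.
Elasticity = 1/ln(54) ≈ 0.2507

Elasticity = (dY/dX) · (X/Y)

dY/dX = 27/X
At X = 54: dY/dX = 1/2, Y = 27·ln(54)

Elasticity = (1/2) · (54 / (27·ln(54))) = 1/ln(54) ≈ 0.2507

Interpretation: for a small percentage change in X, the percentage change in Y is approximately 0.25 times as large.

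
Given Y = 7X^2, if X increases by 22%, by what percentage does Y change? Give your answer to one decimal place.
48.8%

For Y = 7X^2:
If X → X(1 + 0.22)
Then Y → Y · (1 + 0.22)^2
     = Y · 1.4884

Percentage change = ((1 + 0.22)^2 − 1) × 100% ≈ 48.8%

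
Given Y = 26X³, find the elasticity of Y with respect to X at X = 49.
Elasticity = 3

Elasticity = (dY/dX) · (X/Y)

dY/dX = 78·X²
At X = 49: dY/dX = 187278, Y = 3058874

Elasticity = 187278 · (49 / 3058874) = 3

Interpretation: for a small percentage change in X, the percentage change in Y is approximately 3.00 times as large.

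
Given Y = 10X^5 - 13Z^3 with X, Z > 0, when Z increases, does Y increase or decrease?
Y decreases

Taking the partial derivative:
∂Y/∂Z = -39Z^2

∂Y/∂Z = -39Z^2 < 0 (assuming positive values)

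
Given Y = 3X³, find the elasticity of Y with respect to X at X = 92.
Elasticity = 3

Elasticity = (dY/dX) · (X/Y)

dY/dX = 9·X²
At X = 92: dY/dX = 76176, Y = 2336064

Elasticity = 76176 · (92 / 2336064) = 3

Interpretation: for a small percentage change in X, the percentage change in Y is approximately 3.00 times as large.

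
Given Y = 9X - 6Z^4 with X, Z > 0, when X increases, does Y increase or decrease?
Y increases

Taking the partial derivative:
∂Y/∂X = 9

∂Y/∂X = 9 > 0 (assuming positive values)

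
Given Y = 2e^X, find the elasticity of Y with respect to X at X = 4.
Elasticity = 4

Elasticity = (dY/dX) · (X/Y)

dY/dX = 2·e^X
At X = 4: dY/dX = 2·e^4, Y = 2·e^4

Elasticity = (2·e^4) · (4 / (2·e^4)) = 4

Interpretation: for a small percentage change in X, the percentage change in Y is approximately 4.00 times as large.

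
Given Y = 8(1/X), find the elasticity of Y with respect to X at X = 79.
Elasticity = -1

Elasticity = (dY/dX) · (X/Y)

dY/dX = -8/X²
At X = 79: dY/dX = -8/6241, Y = 8/79

Elasticity = (-8/6241) · (79 / (8/79)) = -1

Interpretation: for a small percentage change in X, the percentage change in Y is approximately -1.00 times as large.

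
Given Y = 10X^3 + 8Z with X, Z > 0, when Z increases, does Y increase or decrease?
Y increases

Taking the partial derivative:
∂Y/∂Z = 8

∂Y/∂Z = 8 > 0 (assuming positive values)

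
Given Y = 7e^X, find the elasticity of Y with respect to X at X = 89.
Elasticity = 89

Elasticity = (dY/dX) · (X/Y)

dY/dX = 7·e^X
At X = 89: dY/dX = 7·e^89, Y = 7·e^89

Elasticity = (7·e^89) · (89 / (7·e^89)) = 89

Interpretation: for a small percentage change in X, the percentage change in Y is approximately 89.00 times as large.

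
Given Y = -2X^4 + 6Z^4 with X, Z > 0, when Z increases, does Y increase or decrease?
Y increases

Taking the partial derivative:
∂Y/∂Z = 24Z^3

∂Y/∂Z = 24Z^3 > 0 (assuming positive values)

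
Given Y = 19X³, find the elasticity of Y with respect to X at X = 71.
Elasticity = 3

Elasticity = (dY/dX) · (X/Y)

dY/dX = 57·X²
At X = 71: dY/dX = 287337, Y = 6800309

Elasticity = 287337 · (71 / 6800309) = 3

Interpretation: for a small percentage change in X, the percentage change in Y is approximately 3.00 times as large.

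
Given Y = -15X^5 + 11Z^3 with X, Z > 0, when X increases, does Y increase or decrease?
Y decreases

Taking the partial derivative:
∂Y/∂X = -75X^4

∂Y/∂X = -75X^4 < 0 (assuming positive values)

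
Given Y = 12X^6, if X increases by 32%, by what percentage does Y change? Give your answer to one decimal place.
429.0%

For Y = 12X^6:
If X → X(1 + 0.32)
Then Y → Y · (1 + 0.32)^6
     ≈ Y · 5.2899

Percentage change = ((1 + 0.32)^6 − 1) × 100% ≈ 429.0%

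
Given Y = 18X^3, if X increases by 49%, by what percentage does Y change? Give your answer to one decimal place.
230.8%

For Y = 18X^3:
If X → X(1 + 0.49)
Then Y → Y · (1 + 0.49)^3
     ≈ Y · 3.3079

Percentage change = ((1 + 0.49)^3 − 1) × 100% ≈ 230.8%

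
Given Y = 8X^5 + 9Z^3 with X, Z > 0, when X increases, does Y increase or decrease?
Y increases

Taking the partial derivative:
∂Y/∂X = 40X^4

∂Y/∂X = 40X^4 > 0 (assuming positive values)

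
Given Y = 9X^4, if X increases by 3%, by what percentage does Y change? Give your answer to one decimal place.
12.6%

For Y = 9X^4:
If X → X(1 + 0.03)
Then Y → Y · (1 + 0.03)^4
     ≈ Y · 1.1255

Percentage change = ((1 + 0.03)^4 − 1) × 100% ≈ 12.6%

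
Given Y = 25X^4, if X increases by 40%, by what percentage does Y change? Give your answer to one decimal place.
284.2%

For Y = 25X^4:
If X → X(1 + 0.4)
Then Y → Y · (1 + 0.4)^4
     = Y · 3.8416

Percentage change = ((1 + 0.4)^4 − 1) × 100% ≈ 284.2%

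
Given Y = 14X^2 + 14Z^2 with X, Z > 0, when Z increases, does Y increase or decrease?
Y increases

Taking the partial derivative:
∂Y/∂Z = 28Z

∂Y/∂Z = 28Z > 0 (assuming positive values)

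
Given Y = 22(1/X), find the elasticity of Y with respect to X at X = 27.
Elasticity = -1

Elasticity = (dY/dX) · (X/Y)

dY/dX = -22/X²
At X = 27: dY/dX = -22/729, Y = 22/27

Elasticity = (-22/729) · (27 / (22/27)) = -1

Interpretation: for a small percentage change in X, the percentage change in Y is approximately -1.00 times as large.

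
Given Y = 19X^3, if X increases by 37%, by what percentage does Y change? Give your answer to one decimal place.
157.1%

For Y = 19X^3:
If X → X(1 + 0.37)
Then Y → Y · (1 + 0.37)^3
     ≈ Y · 2.5714

Percentage change = ((1 + 0.37)^3 − 1) × 100% ≈ 157.1%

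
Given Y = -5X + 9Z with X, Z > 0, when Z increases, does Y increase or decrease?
Y increases

Taking the partial derivative:
∂Y/∂Z = 9

∂Y/∂Z = 9 > 0 (assuming positive values)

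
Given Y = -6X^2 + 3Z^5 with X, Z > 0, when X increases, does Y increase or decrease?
Y decreases

Taking the partial derivative:
∂Y/∂X = -12X

∂Y/∂X = -12X < 0 (assuming positive values)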